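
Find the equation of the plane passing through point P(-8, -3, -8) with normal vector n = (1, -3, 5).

The plane through P with normal n = (a, b, c) satisfies n·(r - P) = 0,
i.e. ax + by + cz = a·x₀ + b·y₀ + c·z₀.
d = 1·(-8) + (-3)·(-3) + 5·(-8)
  = -8 + 9 - 40
  = -39
Equation: x - 3y + 5z = -39

x - 3y + 5z = -39


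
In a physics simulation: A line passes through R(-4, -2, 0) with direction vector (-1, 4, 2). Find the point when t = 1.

P(t) = R + t·d
  = (-4 + (-1)·1, -2 + 4·1, 0 + 2·1)
  = (-4 - 1, -2 + 4, 0 + 2)
  = (-5, 2, 2)

(-5, 2, 2)


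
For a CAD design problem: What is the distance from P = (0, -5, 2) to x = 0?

distance = |a·x₀ + b·y₀ + c·z₀ - d| / √(a² + b² + c²)
  = |1·0 + 0·(-5) + 0·2 - 0| / √(1² + 0² + 0²)
  = |0 + 0 + 0 + 0| / √(1 + 0 + 0)
  = |0| / √1
  = 0 / 1
  ≈ 0

0


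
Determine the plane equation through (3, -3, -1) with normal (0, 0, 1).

The plane through P with normal n = (a, b, c) satisfies n·(r - P) = 0,
i.e. ax + by + cz = a·x₀ + b·y₀ + c·z₀.
d = 0·3 + 0·(-3) + 1·(-1)
  = 0 + 0 - 1
  = -1
Equation: z = -1

z = -1


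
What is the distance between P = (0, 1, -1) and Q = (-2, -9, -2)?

d = √[(x₂-x₁)² + (y₂-y₁)² + (z₂-z₁)²]
  = √[(-2)² + (-10)² + (-1)²]
  = √[4 + 100 + 1]
  = √105
  ≈ 10.25

10.25


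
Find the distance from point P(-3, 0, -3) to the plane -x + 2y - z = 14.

distance = |a·x₀ + b·y₀ + c·z₀ - d| / √(a² + b² + c²)
  = |(-1)·(-3) + 2·0 + (-1)·(-3) - 14| / √((-1)² + 2² + (-1)²)
  = |3 + 0 + 3 - 14| / √(1 + 4 + 1)
  = |-8| / √6
  = 8 / 2.449
  ≈ 3.266

3.266


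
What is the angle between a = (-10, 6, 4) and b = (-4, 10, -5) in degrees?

a·b = (-10)·(-4) + 6·10 + 4·(-5) = 40 + 60 - 20 = 80
|a| = √((-10)² + 6² + 4²) = √152 ≈ 12.33
|b| = √((-4)² + 10² + (-5)²) = √141 ≈ 11.87
cos θ = (a·b)/(|a||b|) = 80/(12.33·11.87) ≈ 0.5465
θ = arccos(0.5465) ≈ 56.88°

56.88°


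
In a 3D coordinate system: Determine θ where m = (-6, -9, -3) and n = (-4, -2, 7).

m·n = (-6)·(-4) + (-9)·(-2) + (-3)·7 = 24 + 18 - 21 = 21
|m| = √((-6)² + (-9)² + (-3)²) = √126 ≈ 11.22
|n| = √((-4)² + (-2)² + 7²) = √69 ≈ 8.307
cos θ = (m·n)/(|m||n|) = 21/(11.22·8.307) ≈ 0.2252
θ = arccos(0.2252) ≈ 76.98°

76.98°


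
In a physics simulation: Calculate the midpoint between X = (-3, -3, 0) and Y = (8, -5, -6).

M = ((x₁+x₂)/2, (y₁+y₂)/2, (z₁+z₂)/2)
  = ((-3 + 8)/2, (-3 - 5)/2, (0 - 6)/2)
  = (5/2, -8/2, -6/2)
  = (2.5, -4, -3)

(2.5, -4, -3)


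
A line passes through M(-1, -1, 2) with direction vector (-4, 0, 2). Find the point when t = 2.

P(t) = M + t·d
  = (-1 + (-4)·2, -1 + 0·2, 2 + 2·2)
  = (-1 - 8, -1 + 0, 2 + 4)
  = (-9, -1, 6)

(-9, -1, 6)


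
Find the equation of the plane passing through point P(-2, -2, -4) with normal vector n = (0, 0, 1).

The plane through P with normal n = (a, b, c) satisfies n·(r - P) = 0,
i.e. ax + by + cz = a·x₀ + b·y₀ + c·z₀.
d = 0·(-2) + 0·(-2) + 1·(-4)
  = 0 + 0 - 4
  = -4
Equation: z = -4

z = -4


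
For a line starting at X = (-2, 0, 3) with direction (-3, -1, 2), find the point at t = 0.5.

P(t) = X + t·d
  = (-2 + (-3)·0.5, 0 + (-1)·0.5, 3 + 2·0.5)
  = (-2 - 1.5, 0 - 0.5, 3 + 1)
  = (-3.5, -0.5, 4)

(-3.5, -0.5, 4)


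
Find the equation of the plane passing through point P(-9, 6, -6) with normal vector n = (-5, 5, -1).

The plane through P with normal n = (a, b, c) satisfies n·(r - P) = 0,
i.e. ax + by + cz = a·x₀ + b·y₀ + c·z₀.
d = (-5)·(-9) + 5·6 + (-1)·(-6)
  = 45 + 30 + 6
  = 81
Equation: -5x + 5y - z = 81

-5x + 5y - z = 81


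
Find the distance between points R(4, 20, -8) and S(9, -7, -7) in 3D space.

d = √[(x₂-x₁)² + (y₂-y₁)² + (z₂-z₁)²]
  = √[5² + (-27)² + 1²]
  = √[25 + 729 + 1]
  = √755
  ≈ 27.48

27.48


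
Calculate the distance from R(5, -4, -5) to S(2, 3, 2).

d = √[(x₂-x₁)² + (y₂-y₁)² + (z₂-z₁)²]
  = √[(-3)² + 7² + 7²]
  = √[9 + 49 + 49]
  = √107
  ≈ 10.34

10.34


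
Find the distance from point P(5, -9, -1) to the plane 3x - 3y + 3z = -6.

distance = |a·x₀ + b·y₀ + c·z₀ - d| / √(a² + b² + c²)
  = |3·5 + (-3)·(-9) + 3·(-1) - (-6)| / √(3² + (-3)² + 3²)
  = |15 + 27 - 3 + 6| / √(9 + 9 + 9)
  = |45| / √27
  = 45 / 5.196
  ≈ 8.66

8.66


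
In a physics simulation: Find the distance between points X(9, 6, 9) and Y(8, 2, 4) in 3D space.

d = √[(x₂-x₁)² + (y₂-y₁)² + (z₂-z₁)²]
  = √[(-1)² + (-4)² + (-5)²]
  = √[1 + 16 + 25]
  = √42
  ≈ 6.481

6.481


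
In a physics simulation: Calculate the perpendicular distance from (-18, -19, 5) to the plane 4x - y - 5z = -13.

distance = |a·x₀ + b·y₀ + c·z₀ - d| / √(a² + b² + c²)
  = |4·(-18) + (-1)·(-19) + (-5)·5 - (-13)| / √(4² + (-1)² + (-5)²)
  = |-72 + 19 - 25 + 13| / √(16 + 1 + 25)
  = |-65| / √42
  = 65 / 6.481
  ≈ 10.03

10.03


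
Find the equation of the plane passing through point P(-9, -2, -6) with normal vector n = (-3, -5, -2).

The plane through P with normal n = (a, b, c) satisfies n·(r - P) = 0,
i.e. ax + by + cz = a·x₀ + b·y₀ + c·z₀.
d = (-3)·(-9) + (-5)·(-2) + (-2)·(-6)
  = 27 + 10 + 12
  = 49
Equation: -3x - 5y - 2z = 49

-3x - 5y - 2z = 49


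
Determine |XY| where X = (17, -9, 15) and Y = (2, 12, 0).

d = √[(x₂-x₁)² + (y₂-y₁)² + (z₂-z₁)²]
  = √[(-15)² + 21² + (-15)²]
  = √[225 + 441 + 225]
  = √891
  ≈ 29.85

29.85


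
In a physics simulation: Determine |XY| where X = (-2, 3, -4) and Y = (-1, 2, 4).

d = √[(x₂-x₁)² + (y₂-y₁)² + (z₂-z₁)²]
  = √[1² + (-1)² + 8²]
  = √[1 + 1 + 64]
  = √66
  ≈ 8.124

8.124


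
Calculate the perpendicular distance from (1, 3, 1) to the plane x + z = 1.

distance = |a·x₀ + b·y₀ + c·z₀ - d| / √(a² + b² + c²)
  = |1·1 + 0·3 + 1·1 - 1| / √(1² + 0² + 1²)
  = |1 + 0 + 1 - 1| / √(1 + 0 + 1)
  = |1| / √2
  = 1 / 1.414
  ≈ 0.7071

0.7071


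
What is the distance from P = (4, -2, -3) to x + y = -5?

distance = |a·x₀ + b·y₀ + c·z₀ - d| / √(a² + b² + c²)
  = |1·4 + 1·(-2) + 0·(-3) - (-5)| / √(1² + 1² + 0²)
  = |4 - 2 + 0 + 5| / √(1 + 1 + 0)
  = |7| / √2
  = 7 / 1.414
  ≈ 4.95

4.95


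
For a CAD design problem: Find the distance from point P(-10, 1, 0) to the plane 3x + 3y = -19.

distance = |a·x₀ + b·y₀ + c·z₀ - d| / √(a² + b² + c²)
  = |3·(-10) + 3·1 + 0·0 - (-19)| / √(3² + 3² + 0²)
  = |-30 + 3 + 0 + 19| / √(9 + 9 + 0)
  = |-8| / √18
  = 8 / 4.243
  ≈ 1.886

1.886


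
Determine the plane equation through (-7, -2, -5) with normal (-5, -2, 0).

The plane through P with normal n = (a, b, c) satisfies n·(r - P) = 0,
i.e. ax + by + cz = a·x₀ + b·y₀ + c·z₀.
d = (-5)·(-7) + (-2)·(-2) + 0·(-5)
  = 35 + 4 + 0
  = 39
Equation: -5x - 2y = 39

-5x - 2y = 39


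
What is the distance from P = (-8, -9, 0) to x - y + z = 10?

distance = |a·x₀ + b·y₀ + c·z₀ - d| / √(a² + b² + c²)
  = |1·(-8) + (-1)·(-9) + 1·0 - 10| / √(1² + (-1)² + 1²)
  = |-8 + 9 + 0 - 10| / √(1 + 1 + 1)
  = |-9| / √3
  = 9 / 1.732
  ≈ 5.196

5.196


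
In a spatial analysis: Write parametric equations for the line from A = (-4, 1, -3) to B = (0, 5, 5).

Direction vector d = B - A = (0 + 4, 5 - 1, 5 + 3) = (4, 4, 8)
Parametric form r = A + t·d:
x = -4 + 4t, y = 1 + 4t, z = -3 + 8t

x = -4 + 4t, y = 1 + 4t, z = -3 + 8t


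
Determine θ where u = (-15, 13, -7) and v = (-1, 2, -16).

u·v = (-15)·(-1) + 13·2 + (-7)·(-16) = 15 + 26 + 112 = 153
|u| = √((-15)² + 13² + (-7)²) = √443 ≈ 21.05
|v| = √((-1)² + 2² + (-16)²) = √261 ≈ 16.16
cos θ = (u·v)/(|u||v|) = 153/(21.05·16.16) ≈ 0.45
θ = arccos(0.45) ≈ 63.26°

63.26°


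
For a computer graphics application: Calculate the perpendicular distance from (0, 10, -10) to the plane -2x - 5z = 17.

distance = |a·x₀ + b·y₀ + c·z₀ - d| / √(a² + b² + c²)
  = |(-2)·0 + 0·10 + (-5)·(-10) - 17| / √((-2)² + 0² + (-5)²)
  = |0 + 0 + 50 - 17| / √(4 + 0 + 25)
  = |33| / √29
  = 33 / 5.385
  ≈ 6.128

6.128


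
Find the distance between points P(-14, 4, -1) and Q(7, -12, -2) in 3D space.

d = √[(x₂-x₁)² + (y₂-y₁)² + (z₂-z₁)²]
  = √[21² + (-16)² + (-1)²]
  = √[441 + 256 + 1]
  = √698
  ≈ 26.42

26.42


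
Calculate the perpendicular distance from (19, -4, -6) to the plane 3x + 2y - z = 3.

distance = |a·x₀ + b·y₀ + c·z₀ - d| / √(a² + b² + c²)
  = |3·19 + 2·(-4) + (-1)·(-6) - 3| / √(3² + 2² + (-1)²)
  = |57 - 8 + 6 - 3| / √(9 + 4 + 1)
  = |52| / √14
  = 52 / 3.742
  ≈ 13.9

13.9


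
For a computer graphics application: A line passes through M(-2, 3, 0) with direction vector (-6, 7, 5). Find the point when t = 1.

P(t) = M + t·d
  = (-2 + (-6)·1, 3 + 7·1, 0 + 5·1)
  = (-2 - 6, 3 + 7, 0 + 5)
  = (-8, 10, 5)

(-8, 10, 5)


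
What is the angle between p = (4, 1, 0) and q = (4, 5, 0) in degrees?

p·q = 4·4 + 1·5 + 0·0 = 16 + 5 + 0 = 21
|p| = √(4² + 1² + 0²) = √17 ≈ 4.123
|q| = √(4² + 5² + 0²) = √41 ≈ 6.403
cos θ = (p·q)/(|p||q|) = 21/(4.123·6.403) ≈ 0.7954
θ = arccos(0.7954) ≈ 37.3°

37.3°


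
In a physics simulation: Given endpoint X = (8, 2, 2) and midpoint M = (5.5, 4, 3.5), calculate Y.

Y = 2M - X
  = (2·5.5 - 8, 2·4 - 2, 2·3.5 - 2)
  = (11 - 8, 8 - 2, 7 - 2)
  = (3, 6, 5)

(3, 6, 5)


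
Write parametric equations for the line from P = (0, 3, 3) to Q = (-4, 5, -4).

Direction vector d = Q - P = (-4 + 0, 5 - 3, -4 - 3) = (-4, 2, -7)
Parametric form r = P + t·d:
x = 0 - 4t, y = 3 + 2t, z = 3 - 7t

x = 0 - 4t, y = 3 + 2t, z = 3 - 7t


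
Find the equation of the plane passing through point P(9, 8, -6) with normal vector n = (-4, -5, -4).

The plane through P with normal n = (a, b, c) satisfies n·(r - P) = 0,
i.e. ax + by + cz = a·x₀ + b·y₀ + c·z₀.
d = (-4)·9 + (-5)·8 + (-4)·(-6)
  = -36 - 40 + 24
  = -52
Equation: -4x - 5y - 4z = -52

-4x - 5y - 4z = -52


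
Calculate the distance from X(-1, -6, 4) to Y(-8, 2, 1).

d = √[(x₂-x₁)² + (y₂-y₁)² + (z₂-z₁)²]
  = √[(-7)² + 8² + (-3)²]
  = √[49 + 64 + 9]
  = √122
  ≈ 11.05

11.05


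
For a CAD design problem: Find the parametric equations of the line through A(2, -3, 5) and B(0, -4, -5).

Direction vector d = B - A = (0 - 2, -4 + 3, -5 - 5) = (-2, -1, -10)
Parametric form r = A + t·d:
x = 2 - 2t, y = -3 - t, z = 5 - 10t

x = 2 - 2t, y = -3 - t, z = 5 - 10t


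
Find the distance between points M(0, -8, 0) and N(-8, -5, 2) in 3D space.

d = √[(x₂-x₁)² + (y₂-y₁)² + (z₂-z₁)²]
  = √[(-8)² + 3² + 2²]
  = √[64 + 9 + 4]
  = √77
  ≈ 8.775

8.775


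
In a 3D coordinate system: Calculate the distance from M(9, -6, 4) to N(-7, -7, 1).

d = √[(x₂-x₁)² + (y₂-y₁)² + (z₂-z₁)²]
  = √[(-16)² + (-1)² + (-3)²]
  = √[256 + 1 + 9]
  = √266
  ≈ 16.31

16.31


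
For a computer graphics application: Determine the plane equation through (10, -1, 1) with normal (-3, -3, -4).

The plane through P with normal n = (a, b, c) satisfies n·(r - P) = 0,
i.e. ax + by + cz = a·x₀ + b·y₀ + c·z₀.
d = (-3)·10 + (-3)·(-1) + (-4)·1
  = -30 + 3 - 4
  = -31
Equation: -3x - 3y - 4z = -31

-3x - 3y - 4z = -31


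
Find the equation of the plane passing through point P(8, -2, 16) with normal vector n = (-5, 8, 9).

The plane through P with normal n = (a, b, c) satisfies n·(r - P) = 0,
i.e. ax + by + cz = a·x₀ + b·y₀ + c·z₀.
d = (-5)·8 + 8·(-2) + 9·16
  = -40 - 16 + 144
  = 88
Equation: -5x + 8y + 9z = 88

-5x + 8y + 9z = 88


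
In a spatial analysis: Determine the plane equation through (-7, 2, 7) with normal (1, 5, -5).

The plane through P with normal n = (a, b, c) satisfies n·(r - P) = 0,
i.e. ax + by + cz = a·x₀ + b·y₀ + c·z₀.
d = 1·(-7) + 5·2 + (-5)·7
  = -7 + 10 - 35
  = -32
Equation: x + 5y - 5z = -32

x + 5y - 5z = -32


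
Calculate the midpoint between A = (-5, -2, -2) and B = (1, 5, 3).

M = ((x₁+x₂)/2, (y₁+y₂)/2, (z₁+z₂)/2)
  = ((-5 + 1)/2, (-2 + 5)/2, (-2 + 3)/2)
  = (-4/2, 3/2, 1/2)
  = (-2, 1.5, 0.5)

(-2, 1.5, 0.5)


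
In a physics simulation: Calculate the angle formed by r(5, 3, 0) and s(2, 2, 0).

r·s = 5·2 + 3·2 + 0·0 = 10 + 6 + 0 = 16
|r| = √(5² + 3² + 0²) = √34 ≈ 5.831
|s| = √(2² + 2² + 0²) = √8 ≈ 2.828
cos θ = (r·s)/(|r||s|) = 16/(5.831·2.828) ≈ 0.9701
θ = arccos(0.9701) ≈ 14.04°

14.04°


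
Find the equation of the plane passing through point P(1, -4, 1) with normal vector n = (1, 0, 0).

The plane through P with normal n = (a, b, c) satisfies n·(r - P) = 0,
i.e. ax + by + cz = a·x₀ + b·y₀ + c·z₀.
d = 1·1 + 0·(-4) + 0·1
  = 1 + 0 + 0
  = 1
Equation: x = 1

x = 1


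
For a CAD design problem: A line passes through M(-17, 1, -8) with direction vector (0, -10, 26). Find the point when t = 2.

P(t) = M + t·d
  = (-17 + 0·2, 1 + (-10)·2, -8 + 26·2)
  = (-17 + 0, 1 - 20, -8 + 52)
  = (-17, -19, 44)

(-17, -19, 44)


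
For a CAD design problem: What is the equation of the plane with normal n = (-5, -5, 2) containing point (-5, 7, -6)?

The plane through P with normal n = (a, b, c) satisfies n·(r - P) = 0,
i.e. ax + by + cz = a·x₀ + b·y₀ + c·z₀.
d = (-5)·(-5) + (-5)·7 + 2·(-6)
  = 25 - 35 - 12
  = -22
Equation: -5x - 5y + 2z = -22

-5x - 5y + 2z = -22


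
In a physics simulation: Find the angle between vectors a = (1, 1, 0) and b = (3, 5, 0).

a·b = 1·3 + 1·5 + 0·0 = 3 + 5 + 0 = 8
|a| = √(1² + 1² + 0²) = √2 ≈ 1.414
|b| = √(3² + 5² + 0²) = √34 ≈ 5.831
cos θ = (a·b)/(|a||b|) = 8/(1.414·5.831) ≈ 0.9701
θ = arccos(0.9701) ≈ 14.04°

14.04°


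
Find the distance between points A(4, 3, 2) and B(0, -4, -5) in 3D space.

d = √[(x₂-x₁)² + (y₂-y₁)² + (z₂-z₁)²]
  = √[(-4)² + (-7)² + (-7)²]
  = √[16 + 49 + 49]
  = √114
  ≈ 10.68

10.68


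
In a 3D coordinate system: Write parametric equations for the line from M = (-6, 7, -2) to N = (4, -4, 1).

Direction vector d = N - M = (4 + 6, -4 - 7, 1 + 2) = (10, -11, 3)
Parametric form r = M + t·d:
x = -6 + 10t, y = 7 - 11t, z = -2 + 3t

x = -6 + 10t, y = 7 - 11t, z = -2 + 3t


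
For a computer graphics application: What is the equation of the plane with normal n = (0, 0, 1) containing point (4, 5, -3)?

The plane through P with normal n = (a, b, c) satisfies n·(r - P) = 0,
i.e. ax + by + cz = a·x₀ + b·y₀ + c·z₀.
d = 0·4 + 0·5 + 1·(-3)
  = 0 + 0 - 3
  = -3
Equation: z = -3

z = -3


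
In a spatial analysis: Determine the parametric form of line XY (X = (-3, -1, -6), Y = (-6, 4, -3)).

Direction vector d = Y - X = (-6 + 3, 4 + 1, -3 + 6) = (-3, 5, 3)
Parametric form r = X + t·d:
x = -3 - 3t, y = -1 + 5t, z = -6 + 3t

x = -3 - 3t, y = -1 + 5t, z = -6 + 3t


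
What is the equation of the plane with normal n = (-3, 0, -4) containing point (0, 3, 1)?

The plane through P with normal n = (a, b, c) satisfies n·(r - P) = 0,
i.e. ax + by + cz = a·x₀ + b·y₀ + c·z₀.
d = (-3)·0 + 0·3 + (-4)·1
  = 0 + 0 - 4
  = -4
Equation: -3x - 4z = -4

-3x - 4z = -4


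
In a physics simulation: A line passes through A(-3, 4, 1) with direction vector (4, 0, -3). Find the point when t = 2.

P(t) = A + t·d
  = (-3 + 4·2, 4 + 0·2, 1 + (-3)·2)
  = (-3 + 8, 4 + 0, 1 - 6)
  = (5, 4, -5)

(5, 4, -5)


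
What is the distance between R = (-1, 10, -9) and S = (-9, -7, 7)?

d = √[(x₂-x₁)² + (y₂-y₁)² + (z₂-z₁)²]
  = √[(-8)² + (-17)² + 16²]
  = √[64 + 289 + 256]
  = √609
  ≈ 24.68

24.68


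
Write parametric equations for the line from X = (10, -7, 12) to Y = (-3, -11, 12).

Direction vector d = Y - X = (-3 - 10, -11 + 7, 12 - 12) = (-13, -4, 0)
Parametric form r = X + t·d:
x = 10 - 13t, y = -7 - 4t, z = 12

x = 10 - 13t, y = -7 - 4t, z = 12


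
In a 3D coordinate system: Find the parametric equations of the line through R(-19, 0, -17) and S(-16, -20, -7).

Direction vector d = S - R = (-16 + 19, -20 + 0, -7 + 17) = (3, -20, 10)
Parametric form r = R + t·d:
x = -19 + 3t, y = 0 - 20t, z = -17 + 10t

x = -19 + 3t, y = 0 - 20t, z = -17 + 10t


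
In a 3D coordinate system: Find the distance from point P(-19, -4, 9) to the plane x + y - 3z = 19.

distance = |a·x₀ + b·y₀ + c·z₀ - d| / √(a² + b² + c²)
  = |1·(-19) + 1·(-4) + (-3)·9 - 19| / √(1² + 1² + (-3)²)
  = |-19 - 4 - 27 - 19| / √(1 + 1 + 9)
  = |-69| / √11
  = 69 / 3.317
  ≈ 20.8

20.8


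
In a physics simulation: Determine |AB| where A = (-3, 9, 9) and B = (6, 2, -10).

d = √[(x₂-x₁)² + (y₂-y₁)² + (z₂-z₁)²]
  = √[9² + (-7)² + (-19)²]
  = √[81 + 49 + 361]
  = √491
  ≈ 22.16

22.16


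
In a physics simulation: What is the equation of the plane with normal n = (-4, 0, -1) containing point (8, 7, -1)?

The plane through P with normal n = (a, b, c) satisfies n·(r - P) = 0,
i.e. ax + by + cz = a·x₀ + b·y₀ + c·z₀.
d = (-4)·8 + 0·7 + (-1)·(-1)
  = -32 + 0 + 1
  = -31
Equation: -4x - z = -31

-4x - z = -31


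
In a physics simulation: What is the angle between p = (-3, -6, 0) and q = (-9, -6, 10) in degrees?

p·q = (-3)·(-9) + (-6)·(-6) + 0·10 = 27 + 36 + 0 = 63
|p| = √((-3)² + (-6)² + 0²) = √45 ≈ 6.708
|q| = √((-9)² + (-6)² + 10²) = √217 ≈ 14.73
cos θ = (p·q)/(|p||q|) = 63/(6.708·14.73) ≈ 0.6375
θ = arccos(0.6375) ≈ 50.39°

50.39°


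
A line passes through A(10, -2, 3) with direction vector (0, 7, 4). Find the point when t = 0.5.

P(t) = A + t·d
  = (10 + 0·0.5, -2 + 7·0.5, 3 + 4·0.5)
  = (10 + 0, -2 + 3.5, 3 + 2)
  = (10, 1.5, 5)

(10, 1.5, 5)


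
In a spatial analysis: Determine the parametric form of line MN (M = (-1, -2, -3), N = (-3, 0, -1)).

Direction vector d = N - M = (-3 + 1, 0 + 2, -1 + 3) = (-2, 2, 2)
Parametric form r = M + t·d:
x = -1 - 2t, y = -2 + 2t, z = -3 + 2t

x = -1 - 2t, y = -2 + 2t, z = -3 + 2t


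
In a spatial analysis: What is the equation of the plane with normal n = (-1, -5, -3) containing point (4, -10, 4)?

The plane through P with normal n = (a, b, c) satisfies n·(r - P) = 0,
i.e. ax + by + cz = a·x₀ + b·y₀ + c·z₀.
d = (-1)·4 + (-5)·(-10) + (-3)·4
  = -4 + 50 - 12
  = 34
Equation: -x - 5y - 3z = 34

-x - 5y - 3z = 34


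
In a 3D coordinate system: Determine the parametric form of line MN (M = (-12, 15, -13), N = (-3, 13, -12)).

Direction vector d = N - M = (-3 + 12, 13 - 15, -12 + 13) = (9, -2, 1)
Parametric form r = M + t·d:
x = -12 + 9t, y = 15 - 2t, z = -13 + t

x = -12 + 9t, y = 15 - 2t, z = -13 + t


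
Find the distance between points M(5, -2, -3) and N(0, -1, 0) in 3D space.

d = √[(x₂-x₁)² + (y₂-y₁)² + (z₂-z₁)²]
  = √[(-5)² + 1² + 3²]
  = √[25 + 1 + 9]
  = √35
  ≈ 5.916

5.916


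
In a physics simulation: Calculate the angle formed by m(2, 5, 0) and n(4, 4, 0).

m·n = 2·4 + 5·4 + 0·0 = 8 + 20 + 0 = 28
|m| = √(2² + 5² + 0²) = √29 ≈ 5.385
|n| = √(4² + 4² + 0²) = √32 ≈ 5.657
cos θ = (m·n)/(|m||n|) = 28/(5.385·5.657) ≈ 0.9191
θ = arccos(0.9191) ≈ 23.2°

23.2°


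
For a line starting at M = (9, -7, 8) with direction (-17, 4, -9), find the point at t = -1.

P(t) = M + t·d
  = (9 + (-17)·(-1), -7 + 4·(-1), 8 + (-9)·(-1))
  = (9 + 17, -7 - 4, 8 + 9)
  = (26, -11, 17)

(26, -11, 17)


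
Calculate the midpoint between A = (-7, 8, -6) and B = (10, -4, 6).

M = ((x₁+x₂)/2, (y₁+y₂)/2, (z₁+z₂)/2)
  = ((-7 + 10)/2, (8 - 4)/2, (-6 + 6)/2)
  = (3/2, 4/2, 0/2)
  = (1.5, 2, 0)

(1.5, 2, 0)


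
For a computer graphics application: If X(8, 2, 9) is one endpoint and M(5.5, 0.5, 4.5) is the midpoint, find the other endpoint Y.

Y = 2M - X
  = (2·5.5 - 8, 2·0.5 - 2, 2·4.5 - 9)
  = (11 - 8, 1 - 2, 9 - 9)
  = (3, -1, 0)

(3, -1, 0)


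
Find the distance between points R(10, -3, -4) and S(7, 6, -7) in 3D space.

d = √[(x₂-x₁)² + (y₂-y₁)² + (z₂-z₁)²]
  = √[(-3)² + 9² + (-3)²]
  = √[9 + 81 + 9]
  = √99
  ≈ 9.95

9.95


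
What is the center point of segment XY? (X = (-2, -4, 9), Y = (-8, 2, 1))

M = ((x₁+x₂)/2, (y₁+y₂)/2, (z₁+z₂)/2)
  = ((-2 - 8)/2, (-4 + 2)/2, (9 + 1)/2)
  = (-10/2, -2/2, 10/2)
  = (-5, -1, 5)

(-5, -1, 5)


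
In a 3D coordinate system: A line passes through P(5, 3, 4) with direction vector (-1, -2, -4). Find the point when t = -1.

P(t) = P + t·d
  = (5 + (-1)·(-1), 3 + (-2)·(-1), 4 + (-4)·(-1))
  = (5 + 1, 3 + 2, 4 + 4)
  = (6, 5, 8)

(6, 5, 8)


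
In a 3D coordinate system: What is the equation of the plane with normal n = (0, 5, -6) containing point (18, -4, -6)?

The plane through P with normal n = (a, b, c) satisfies n·(r - P) = 0,
i.e. ax + by + cz = a·x₀ + b·y₀ + c·z₀.
d = 0·18 + 5·(-4) + (-6)·(-6)
  = 0 - 20 + 36
  = 16
Equation: 5y - 6z = 16

5y - 6z = 16


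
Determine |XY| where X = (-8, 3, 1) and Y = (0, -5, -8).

d = √[(x₂-x₁)² + (y₂-y₁)² + (z₂-z₁)²]
  = √[8² + (-8)² + (-9)²]
  = √[64 + 64 + 81]
  = √209
  ≈ 14.46

14.46


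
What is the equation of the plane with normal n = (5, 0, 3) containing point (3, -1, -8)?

The plane through P with normal n = (a, b, c) satisfies n·(r - P) = 0,
i.e. ax + by + cz = a·x₀ + b·y₀ + c·z₀.
d = 5·3 + 0·(-1) + 3·(-8)
  = 15 + 0 - 24
  = -9
Equation: 5x + 3z = -9

5x + 3z = -9


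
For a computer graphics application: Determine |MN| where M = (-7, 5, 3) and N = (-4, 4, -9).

d = √[(x₂-x₁)² + (y₂-y₁)² + (z₂-z₁)²]
  = √[3² + (-1)² + (-12)²]
  = √[9 + 1 + 144]
  = √154
  ≈ 12.41

12.41


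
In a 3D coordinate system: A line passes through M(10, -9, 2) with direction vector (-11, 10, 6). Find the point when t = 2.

P(t) = M + t·d
  = (10 + (-11)·2, -9 + 10·2, 2 + 6·2)
  = (10 - 22, -9 + 20, 2 + 12)
  = (-12, 11, 14)

(-12, 11, 14)


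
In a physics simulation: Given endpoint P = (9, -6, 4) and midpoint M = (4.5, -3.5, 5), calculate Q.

Q = 2M - P
  = (2·4.5 - 9, 2·(-3.5) - (-6), 2·5 - 4)
  = (9 - 9, -7 + 6, 10 - 4)
  = (0, -1, 6)

(0, -1, 6)


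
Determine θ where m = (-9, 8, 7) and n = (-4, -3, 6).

m·n = (-9)·(-4) + 8·(-3) + 7·6 = 36 - 24 + 42 = 54
|m| = √((-9)² + 8² + 7²) = √194 ≈ 13.93
|n| = √((-4)² + (-3)² + 6²) = √61 ≈ 7.81
cos θ = (m·n)/(|m||n|) = 54/(13.93·7.81) ≈ 0.4964
θ = arccos(0.4964) ≈ 60.24°

60.24°


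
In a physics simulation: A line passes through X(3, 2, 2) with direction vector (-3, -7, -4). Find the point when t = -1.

P(t) = X + t·d
  = (3 + (-3)·(-1), 2 + (-7)·(-1), 2 + (-4)·(-1))
  = (3 + 3, 2 + 7, 2 + 4)
  = (6, 9, 6)

(6, 9, 6)


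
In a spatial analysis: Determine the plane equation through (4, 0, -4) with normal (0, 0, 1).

The plane through P with normal n = (a, b, c) satisfies n·(r - P) = 0,
i.e. ax + by + cz = a·x₀ + b·y₀ + c·z₀.
d = 0·4 + 0·0 + 1·(-4)
  = 0 + 0 - 4
  = -4
Equation: z = -4

z = -4


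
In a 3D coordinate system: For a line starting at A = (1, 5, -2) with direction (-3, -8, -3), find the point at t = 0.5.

P(t) = A + t·d
  = (1 + (-3)·0.5, 5 + (-8)·0.5, -2 + (-3)·0.5)
  = (1 - 1.5, 5 - 4, -2 - 1.5)
  = (-0.5, 1, -3.5)

(-0.5, 1, -3.5)


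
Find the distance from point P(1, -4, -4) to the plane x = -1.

distance = |a·x₀ + b·y₀ + c·z₀ - d| / √(a² + b² + c²)
  = |1·1 + 0·(-4) + 0·(-4) - (-1)| / √(1² + 0² + 0²)
  = |1 + 0 + 0 + 1| / √(1 + 0 + 0)
  = |2| / √1
  = 2 / 1
  ≈ 2

2


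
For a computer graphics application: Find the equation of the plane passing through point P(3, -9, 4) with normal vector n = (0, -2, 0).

The plane through P with normal n = (a, b, c) satisfies n·(r - P) = 0,
i.e. ax + by + cz = a·x₀ + b·y₀ + c·z₀.
d = 0·3 + (-2)·(-9) + 0·4
  = 0 + 18 + 0
  = 18
Equation: -2y = 18

-2y = 18


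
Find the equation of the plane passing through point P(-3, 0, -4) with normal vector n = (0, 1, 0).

The plane through P with normal n = (a, b, c) satisfies n·(r - P) = 0,
i.e. ax + by + cz = a·x₀ + b·y₀ + c·z₀.
d = 0·(-3) + 1·0 + 0·(-4)
  = 0 + 0 + 0
  = 0
Equation: y = 0

y = 0


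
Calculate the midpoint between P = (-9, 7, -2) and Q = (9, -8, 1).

M = ((x₁+x₂)/2, (y₁+y₂)/2, (z₁+z₂)/2)
  = ((-9 + 9)/2, (7 - 8)/2, (-2 + 1)/2)
  = (0/2, -1/2, -1/2)
  = (0, -0.5, -0.5)

(0, -0.5, -0.5)


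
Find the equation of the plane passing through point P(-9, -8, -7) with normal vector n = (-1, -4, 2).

The plane through P with normal n = (a, b, c) satisfies n·(r - P) = 0,
i.e. ax + by + cz = a·x₀ + b·y₀ + c·z₀.
d = (-1)·(-9) + (-4)·(-8) + 2·(-7)
  = 9 + 32 - 14
  = 27
Equation: -x - 4y + 2z = 27

-x - 4y + 2z = 27


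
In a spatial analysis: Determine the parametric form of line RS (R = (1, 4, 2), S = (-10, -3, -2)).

Direction vector d = S - R = (-10 - 1, -3 - 4, -2 - 2) = (-11, -7, -4)
Parametric form r = R + t·d:
x = 1 - 11t, y = 4 - 7t, z = 2 - 4t

x = 1 - 11t, y = 4 - 7t, z = 2 - 4t


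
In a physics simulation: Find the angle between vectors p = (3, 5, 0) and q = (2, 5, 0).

p·q = 3·2 + 5·5 + 0·0 = 6 + 25 + 0 = 31
|p| = √(3² + 5² + 0²) = √34 ≈ 5.831
|q| = √(2² + 5² + 0²) = √29 ≈ 5.385
cos θ = (p·q)/(|p||q|) = 31/(5.831·5.385) ≈ 0.9872
θ = arccos(0.9872) ≈ 9.162°

9.162°


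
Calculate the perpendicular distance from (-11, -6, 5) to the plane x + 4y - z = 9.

distance = |a·x₀ + b·y₀ + c·z₀ - d| / √(a² + b² + c²)
  = |1·(-11) + 4·(-6) + (-1)·5 - 9| / √(1² + 4² + (-1)²)
  = |-11 - 24 - 5 - 9| / √(1 + 16 + 1)
  = |-49| / √18
  = 49 / 4.243
  ≈ 11.55

11.55


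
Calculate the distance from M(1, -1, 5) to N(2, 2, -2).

d = √[(x₂-x₁)² + (y₂-y₁)² + (z₂-z₁)²]
  = √[1² + 3² + (-7)²]
  = √[1 + 9 + 49]
  = √59
  ≈ 7.681

7.681


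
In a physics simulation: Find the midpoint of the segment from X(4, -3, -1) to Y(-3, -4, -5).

M = ((x₁+x₂)/2, (y₁+y₂)/2, (z₁+z₂)/2)
  = ((4 - 3)/2, (-3 - 4)/2, (-1 - 5)/2)
  = (1/2, -7/2, -6/2)
  = (0.5, -3.5, -3)

(0.5, -3.5, -3)


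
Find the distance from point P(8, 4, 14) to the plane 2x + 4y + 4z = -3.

distance = |a·x₀ + b·y₀ + c·z₀ - d| / √(a² + b² + c²)
  = |2·8 + 4·4 + 4·14 - (-3)| / √(2² + 4² + 4²)
  = |16 + 16 + 56 + 3| / √(4 + 16 + 16)
  = |91| / √36
  = 91 / 6
  ≈ 15.17

15.17


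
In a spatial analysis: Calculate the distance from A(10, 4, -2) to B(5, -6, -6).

d = √[(x₂-x₁)² + (y₂-y₁)² + (z₂-z₁)²]
  = √[(-5)² + (-10)² + (-4)²]
  = √[25 + 100 + 16]
  = √141
  ≈ 11.87

11.87


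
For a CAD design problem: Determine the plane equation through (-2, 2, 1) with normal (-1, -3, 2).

The plane through P with normal n = (a, b, c) satisfies n·(r - P) = 0,
i.e. ax + by + cz = a·x₀ + b·y₀ + c·z₀.
d = (-1)·(-2) + (-3)·2 + 2·1
  = 2 - 6 + 2
  = -2
Equation: -x - 3y + 2z = -2

-x - 3y + 2z = -2


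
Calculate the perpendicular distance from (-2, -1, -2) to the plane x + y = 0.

distance = |a·x₀ + b·y₀ + c·z₀ - d| / √(a² + b² + c²)
  = |1·(-2) + 1·(-1) + 0·(-2) - 0| / √(1² + 1² + 0²)
  = |-2 - 1 + 0 + 0| / √(1 + 1 + 0)
  = |-3| / √2
  = 3 / 1.414
  ≈ 2.121

2.121


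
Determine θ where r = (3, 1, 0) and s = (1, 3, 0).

r·s = 3·1 + 1·3 + 0·0 = 3 + 3 + 0 = 6
|r| = √(3² + 1² + 0²) = √10 ≈ 3.162
|s| = √(1² + 3² + 0²) = √10 ≈ 3.162
cos θ = (r·s)/(|r||s|) = 6/(3.162·3.162) ≈ 0.6
θ = arccos(0.6) ≈ 53.13°

53.13°


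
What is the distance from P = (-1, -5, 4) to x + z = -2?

distance = |a·x₀ + b·y₀ + c·z₀ - d| / √(a² + b² + c²)
  = |1·(-1) + 0·(-5) + 1·4 - (-2)| / √(1² + 0² + 1²)
  = |-1 + 0 + 4 + 2| / √(1 + 0 + 1)
  = |5| / √2
  = 5 / 1.414
  ≈ 3.536

3.536


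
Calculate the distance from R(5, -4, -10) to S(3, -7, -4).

d = √[(x₂-x₁)² + (y₂-y₁)² + (z₂-z₁)²]
  = √[(-2)² + (-3)² + 6²]
  = √[4 + 9 + 36]
  = √49
  ≈ 7

7


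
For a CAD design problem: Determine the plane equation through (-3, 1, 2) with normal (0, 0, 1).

The plane through P with normal n = (a, b, c) satisfies n·(r - P) = 0,
i.e. ax + by + cz = a·x₀ + b·y₀ + c·z₀.
d = 0·(-3) + 0·1 + 1·2
  = 0 + 0 + 2
  = 2
Equation: z = 2

z = 2


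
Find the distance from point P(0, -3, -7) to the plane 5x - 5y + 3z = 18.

distance = |a·x₀ + b·y₀ + c·z₀ - d| / √(a² + b² + c²)
  = |5·0 + (-5)·(-3) + 3·(-7) - 18| / √(5² + (-5)² + 3²)
  = |0 + 15 - 21 - 18| / √(25 + 25 + 9)
  = |-24| / √59
  = 24 / 7.681
  ≈ 3.125

3.125


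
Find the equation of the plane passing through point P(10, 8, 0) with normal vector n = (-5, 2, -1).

The plane through P with normal n = (a, b, c) satisfies n·(r - P) = 0,
i.e. ax + by + cz = a·x₀ + b·y₀ + c·z₀.
d = (-5)·10 + 2·8 + (-1)·0
  = -50 + 16 + 0
  = -34
Equation: -5x + 2y - z = -34

-5x + 2y - z = -34


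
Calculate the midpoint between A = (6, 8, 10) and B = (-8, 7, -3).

M = ((x₁+x₂)/2, (y₁+y₂)/2, (z₁+z₂)/2)
  = ((6 - 8)/2, (8 + 7)/2, (10 - 3)/2)
  = (-2/2, 15/2, 7/2)
  = (-1, 7.5, 3.5)

(-1, 7.5, 3.5)


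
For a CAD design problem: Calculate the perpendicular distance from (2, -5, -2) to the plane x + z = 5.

distance = |a·x₀ + b·y₀ + c·z₀ - d| / √(a² + b² + c²)
  = |1·2 + 0·(-5) + 1·(-2) - 5| / √(1² + 0² + 1²)
  = |2 + 0 - 2 - 5| / √(1 + 0 + 1)
  = |-5| / √2
  = 5 / 1.414
  ≈ 3.536

3.536


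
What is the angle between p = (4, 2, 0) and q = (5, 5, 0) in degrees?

p·q = 4·5 + 2·5 + 0·0 = 20 + 10 + 0 = 30
|p| = √(4² + 2² + 0²) = √20 ≈ 4.472
|q| = √(5² + 5² + 0²) = √50 ≈ 7.071
cos θ = (p·q)/(|p||q|) = 30/(4.472·7.071) ≈ 0.9487
θ = arccos(0.9487) ≈ 18.43°

18.43°


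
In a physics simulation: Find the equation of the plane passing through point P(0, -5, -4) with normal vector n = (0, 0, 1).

The plane through P with normal n = (a, b, c) satisfies n·(r - P) = 0,
i.e. ax + by + cz = a·x₀ + b·y₀ + c·z₀.
d = 0·0 + 0·(-5) + 1·(-4)
  = 0 + 0 - 4
  = -4
Equation: z = -4

z = -4


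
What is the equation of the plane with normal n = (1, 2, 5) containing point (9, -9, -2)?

The plane through P with normal n = (a, b, c) satisfies n·(r - P) = 0,
i.e. ax + by + cz = a·x₀ + b·y₀ + c·z₀.
d = 1·9 + 2·(-9) + 5·(-2)
  = 9 - 18 - 10
  = -19
Equation: x + 2y + 5z = -19

x + 2y + 5z = -19


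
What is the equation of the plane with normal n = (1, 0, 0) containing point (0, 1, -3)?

The plane through P with normal n = (a, b, c) satisfies n·(r - P) = 0,
i.e. ax + by + cz = a·x₀ + b·y₀ + c·z₀.
d = 1·0 + 0·1 + 0·(-3)
  = 0 + 0 + 0
  = 0
Equation: x = 0

x = 0


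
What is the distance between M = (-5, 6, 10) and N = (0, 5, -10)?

d = √[(x₂-x₁)² + (y₂-y₁)² + (z₂-z₁)²]
  = √[5² + (-1)² + (-20)²]
  = √[25 + 1 + 400]
  = √426
  ≈ 20.64

20.64


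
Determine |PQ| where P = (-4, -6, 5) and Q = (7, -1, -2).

d = √[(x₂-x₁)² + (y₂-y₁)² + (z₂-z₁)²]
  = √[11² + 5² + (-7)²]
  = √[121 + 25 + 49]
  = √195
  ≈ 13.96

13.96


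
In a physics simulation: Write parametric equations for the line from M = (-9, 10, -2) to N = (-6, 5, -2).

Direction vector d = N - M = (-6 + 9, 5 - 10, -2 + 2) = (3, -5, 0)
Parametric form r = M + t·d:
x = -9 + 3t, y = 10 - 5t, z = -2

x = -9 + 3t, y = 10 - 5t, z = -2


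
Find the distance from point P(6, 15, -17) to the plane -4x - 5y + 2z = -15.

distance = |a·x₀ + b·y₀ + c·z₀ - d| / √(a² + b² + c²)
  = |(-4)·6 + (-5)·15 + 2·(-17) - (-15)| / √((-4)² + (-5)² + 2²)
  = |-24 - 75 - 34 + 15| / √(16 + 25 + 4)
  = |-118| / √45
  = 118 / 6.708
  ≈ 17.59

17.59


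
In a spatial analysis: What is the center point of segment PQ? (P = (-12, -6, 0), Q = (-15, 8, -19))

M = ((x₁+x₂)/2, (y₁+y₂)/2, (z₁+z₂)/2)
  = ((-12 - 15)/2, (-6 + 8)/2, (0 - 19)/2)
  = (-27/2, 2/2, -19/2)
  = (-13.5, 1, -9.5)

(-13.5, 1, -9.5)


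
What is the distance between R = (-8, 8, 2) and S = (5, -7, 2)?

d = √[(x₂-x₁)² + (y₂-y₁)² + (z₂-z₁)²]
  = √[13² + (-15)² + 0²]
  = √[169 + 225 + 0]
  = √394
  ≈ 19.85

19.85


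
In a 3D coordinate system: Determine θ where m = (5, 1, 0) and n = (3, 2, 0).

m·n = 5·3 + 1·2 + 0·0 = 15 + 2 + 0 = 17
|m| = √(5² + 1² + 0²) = √26 ≈ 5.099
|n| = √(3² + 2² + 0²) = √13 ≈ 3.606
cos θ = (m·n)/(|m||n|) = 17/(5.099·3.606) ≈ 0.9247
θ = arccos(0.9247) ≈ 22.38°

22.38°


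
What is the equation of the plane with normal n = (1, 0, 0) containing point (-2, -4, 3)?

The plane through P with normal n = (a, b, c) satisfies n·(r - P) = 0,
i.e. ax + by + cz = a·x₀ + b·y₀ + c·z₀.
d = 1·(-2) + 0·(-4) + 0·3
  = -2 + 0 + 0
  = -2
Equation: x = -2

x = -2


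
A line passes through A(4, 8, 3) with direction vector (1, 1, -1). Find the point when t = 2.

P(t) = A + t·d
  = (4 + 1·2, 8 + 1·2, 3 + (-1)·2)
  = (4 + 2, 8 + 2, 3 - 2)
  = (6, 10, 1)

(6, 10, 1)


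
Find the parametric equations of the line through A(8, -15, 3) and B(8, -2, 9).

Direction vector d = B - A = (8 - 8, -2 + 15, 9 - 3) = (0, 13, 6)
Parametric form r = A + t·d:
x = 8, y = -15 + 13t, z = 3 + 6t

x = 8, y = -15 + 13t, z = 3 + 6t


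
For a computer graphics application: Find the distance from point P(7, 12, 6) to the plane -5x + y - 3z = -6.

distance = |a·x₀ + b·y₀ + c·z₀ - d| / √(a² + b² + c²)
  = |(-5)·7 + 1·12 + (-3)·6 - (-6)| / √((-5)² + 1² + (-3)²)
  = |-35 + 12 - 18 + 6| / √(25 + 1 + 9)
  = |-35| / √35
  = 35 / 5.916
  ≈ 5.916

5.916


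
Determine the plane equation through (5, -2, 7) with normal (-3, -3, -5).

The plane through P with normal n = (a, b, c) satisfies n·(r - P) = 0,
i.e. ax + by + cz = a·x₀ + b·y₀ + c·z₀.
d = (-3)·5 + (-3)·(-2) + (-5)·7
  = -15 + 6 - 35
  = -44
Equation: -3x - 3y - 5z = -44

-3x - 3y - 5z = -44


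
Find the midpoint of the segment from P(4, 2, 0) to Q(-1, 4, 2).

M = ((x₁+x₂)/2, (y₁+y₂)/2, (z₁+z₂)/2)
  = ((4 - 1)/2, (2 + 4)/2, (0 + 2)/2)
  = (3/2, 6/2, 2/2)
  = (1.5, 3, 1)

(1.5, 3, 1)


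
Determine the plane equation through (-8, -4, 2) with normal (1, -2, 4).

The plane through P with normal n = (a, b, c) satisfies n·(r - P) = 0,
i.e. ax + by + cz = a·x₀ + b·y₀ + c·z₀.
d = 1·(-8) + (-2)·(-4) + 4·2
  = -8 + 8 + 8
  = 8
Equation: x - 2y + 4z = 8

x - 2y + 4z = 8


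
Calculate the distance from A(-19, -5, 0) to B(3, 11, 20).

d = √[(x₂-x₁)² + (y₂-y₁)² + (z₂-z₁)²]
  = √[22² + 16² + 20²]
  = √[484 + 256 + 400]
  = √1140
  ≈ 33.76

33.76


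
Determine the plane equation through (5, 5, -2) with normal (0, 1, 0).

The plane through P with normal n = (a, b, c) satisfies n·(r - P) = 0,
i.e. ax + by + cz = a·x₀ + b·y₀ + c·z₀.
d = 0·5 + 1·5 + 0·(-2)
  = 0 + 5 + 0
  = 5
Equation: y = 5

y = 5


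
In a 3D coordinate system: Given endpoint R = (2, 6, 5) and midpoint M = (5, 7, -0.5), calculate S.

S = 2M - R
  = (2·5 - 2, 2·7 - 6, 2·(-0.5) - 5)
  = (10 - 2, 14 - 6, -1 - 5)
  = (8, 8, -6)

(8, 8, -6)


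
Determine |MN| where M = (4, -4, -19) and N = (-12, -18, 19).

d = √[(x₂-x₁)² + (y₂-y₁)² + (z₂-z₁)²]
  = √[(-16)² + (-14)² + 38²]
  = √[256 + 196 + 1444]
  = √1896
  ≈ 43.54

43.54


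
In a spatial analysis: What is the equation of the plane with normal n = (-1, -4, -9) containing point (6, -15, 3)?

The plane through P with normal n = (a, b, c) satisfies n·(r - P) = 0,
i.e. ax + by + cz = a·x₀ + b·y₀ + c·z₀.
d = (-1)·6 + (-4)·(-15) + (-9)·3
  = -6 + 60 - 27
  = 27
Equation: -x - 4y - 9z = 27

-x - 4y - 9z = 27


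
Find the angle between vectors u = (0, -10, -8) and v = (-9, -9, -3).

u·v = 0·(-9) + (-10)·(-9) + (-8)·(-3) = 0 + 90 + 24 = 114
|u| = √(0² + (-10)² + (-8)²) = √164 ≈ 12.81
|v| = √((-9)² + (-9)² + (-3)²) = √171 ≈ 13.08
cos θ = (u·v)/(|u||v|) = 114/(12.81·13.08) ≈ 0.6807
θ = arccos(0.6807) ≈ 47.1°

47.1°


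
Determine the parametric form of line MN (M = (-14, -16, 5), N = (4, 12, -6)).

Direction vector d = N - M = (4 + 14, 12 + 16, -6 - 5) = (18, 28, -11)
Parametric form r = M + t·d:
x = -14 + 18t, y = -16 + 28t, z = 5 - 11t

x = -14 + 18t, y = -16 + 28t, z = 5 - 11t


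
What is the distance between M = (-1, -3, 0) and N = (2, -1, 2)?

d = √[(x₂-x₁)² + (y₂-y₁)² + (z₂-z₁)²]
  = √[3² + 2² + 2²]
  = √[9 + 4 + 4]
  = √17
  ≈ 4.123

4.123


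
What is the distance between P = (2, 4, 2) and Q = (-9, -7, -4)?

d = √[(x₂-x₁)² + (y₂-y₁)² + (z₂-z₁)²]
  = √[(-11)² + (-11)² + (-6)²]
  = √[121 + 121 + 36]
  = √278
  ≈ 16.67

16.67


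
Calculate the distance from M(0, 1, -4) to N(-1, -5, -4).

d = √[(x₂-x₁)² + (y₂-y₁)² + (z₂-z₁)²]
  = √[(-1)² + (-6)² + 0²]
  = √[1 + 36 + 0]
  = √37
  ≈ 6.083

6.083


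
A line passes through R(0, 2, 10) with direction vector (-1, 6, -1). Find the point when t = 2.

P(t) = R + t·d
  = (0 + (-1)·2, 2 + 6·2, 10 + (-1)·2)
  = (0 - 2, 2 + 12, 10 - 2)
  = (-2, 14, 8)

(-2, 14, 8)


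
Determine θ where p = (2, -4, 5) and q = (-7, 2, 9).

p·q = 2·(-7) + (-4)·2 + 5·9 = -14 - 8 + 45 = 23
|p| = √(2² + (-4)² + 5²) = √45 ≈ 6.708
|q| = √((-7)² + 2² + 9²) = √134 ≈ 11.58
cos θ = (p·q)/(|p||q|) = 23/(6.708·11.58) ≈ 0.2962
θ = arccos(0.2962) ≈ 72.77°

72.77°


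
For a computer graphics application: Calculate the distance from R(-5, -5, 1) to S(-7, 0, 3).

d = √[(x₂-x₁)² + (y₂-y₁)² + (z₂-z₁)²]
  = √[(-2)² + 5² + 2²]
  = √[4 + 25 + 4]
  = √33
  ≈ 5.745

5.745


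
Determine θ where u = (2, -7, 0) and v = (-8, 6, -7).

u·v = 2·(-8) + (-7)·6 + 0·(-7) = -16 - 42 + 0 = -58
|u| = √(2² + (-7)² + 0²) = √53 ≈ 7.28
|v| = √((-8)² + 6² + (-7)²) = √149 ≈ 12.21
cos θ = (u·v)/(|u||v|) = -58/(7.28·12.21) ≈ -0.6527
θ = arccos(-0.6527) ≈ 130.7°

130.7°


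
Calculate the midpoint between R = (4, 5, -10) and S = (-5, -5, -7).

M = ((x₁+x₂)/2, (y₁+y₂)/2, (z₁+z₂)/2)
  = ((4 - 5)/2, (5 - 5)/2, (-10 - 7)/2)
  = (-1/2, 0/2, -17/2)
  = (-0.5, 0, -8.5)

(-0.5, 0, -8.5)


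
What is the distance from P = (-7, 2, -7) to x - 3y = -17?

distance = |a·x₀ + b·y₀ + c·z₀ - d| / √(a² + b² + c²)
  = |1·(-7) + (-3)·2 + 0·(-7) - (-17)| / √(1² + (-3)² + 0²)
  = |-7 - 6 + 0 + 17| / √(1 + 9 + 0)
  = |4| / √10
  = 4 / 3.162
  ≈ 1.265

1.265


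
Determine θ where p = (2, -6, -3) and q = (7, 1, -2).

p·q = 2·7 + (-6)·1 + (-3)·(-2) = 14 - 6 + 6 = 14
|p| = √(2² + (-6)² + (-3)²) = √49 ≈ 7
|q| = √(7² + 1² + (-2)²) = √54 ≈ 7.348
cos θ = (p·q)/(|p||q|) = 14/(7·7.348) ≈ 0.2722
θ = arccos(0.2722) ≈ 74.21°

74.21°


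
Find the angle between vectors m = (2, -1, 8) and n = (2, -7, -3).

m·n = 2·2 + (-1)·(-7) + 8·(-3) = 4 + 7 - 24 = -13
|m| = √(2² + (-1)² + 8²) = √69 ≈ 8.307
|n| = √(2² + (-7)² + (-3)²) = √62 ≈ 7.874
cos θ = (m·n)/(|m||n|) = -13/(8.307·7.874) ≈ -0.1988
θ = arccos(-0.1988) ≈ 101.5°

101.5°


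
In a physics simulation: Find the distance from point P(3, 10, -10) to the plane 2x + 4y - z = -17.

distance = |a·x₀ + b·y₀ + c·z₀ - d| / √(a² + b² + c²)
  = |2·3 + 4·10 + (-1)·(-10) - (-17)| / √(2² + 4² + (-1)²)
  = |6 + 40 + 10 + 17| / √(4 + 16 + 1)
  = |73| / √21
  = 73 / 4.583
  ≈ 15.93

15.93
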